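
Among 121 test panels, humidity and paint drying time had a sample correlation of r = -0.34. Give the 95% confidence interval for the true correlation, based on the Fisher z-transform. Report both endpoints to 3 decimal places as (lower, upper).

z_r = atanh(-0.34) = -0.354093;  SE = 1/√(n−3) = 1/√118 = 0.092057
z-limits: -0.354093 ± 1.960·0.092057 = -0.354093 ± 0.180432 = [-0.534525, -0.173661]
ρ-limits: (tanh -0.534525, tanh -0.173661) = (-0.489, -0.172)

(-0.489, -0.172)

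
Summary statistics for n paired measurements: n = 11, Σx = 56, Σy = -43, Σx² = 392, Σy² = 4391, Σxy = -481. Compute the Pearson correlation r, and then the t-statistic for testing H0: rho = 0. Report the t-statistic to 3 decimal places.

-1.271

S_xy = nΣxy − ΣxΣy = 11·(-481) − 56·(-43) = -5291 − (-2408) = -2883
S_xx = nΣx² − (Σx)² = 11·392 − 56² = 4312 − 3136 = 1176
S_yy = nΣy² − (Σy)² = 11·4391 − (-43)² = 48301 − 1849 = 46452
r = S_xy / √(S_xx·S_yy) = -2883 / √(1176·46452) = -2883 / √54627552 = -2883 / 7391.0454 = -0.3901
t = r·√(n−2)/√(1−r²) = -0.3901·√9 / √(1−0.152178) = -1.170300 / 0.920773 = -1.271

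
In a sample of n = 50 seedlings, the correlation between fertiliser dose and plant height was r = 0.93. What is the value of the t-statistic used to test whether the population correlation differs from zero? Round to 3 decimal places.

1 − r² = 1 − 0.8649 = 0.1351;  √(1−r²) = 0.367560
√(n−2) = √48 = 6.928203
t = r·√(n−2)/√(1−r²) = 0.93 · 6.928203 / 0.367560 = 17.530

17.530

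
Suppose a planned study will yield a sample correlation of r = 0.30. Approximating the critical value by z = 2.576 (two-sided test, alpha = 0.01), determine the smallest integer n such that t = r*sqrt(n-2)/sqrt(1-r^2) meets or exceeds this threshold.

70

Need r·√(n−2)/√(1−r²) ≥ 2.576
√(n−2) ≥ 2.576·√(1−0.0900) / 0.30 = 2.576·0.953939 / 0.30 = 8.1912
n−2 ≥ 67.0958  ⇒  n ≥ 69.0958
Smallest integer n = 70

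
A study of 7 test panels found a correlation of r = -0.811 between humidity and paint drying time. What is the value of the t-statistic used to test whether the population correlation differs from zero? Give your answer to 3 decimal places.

1 − r² = 1 − 0.657721 = 0.342279;  √(1−r²) = 0.585046
√(n−2) = √5 = 2.236068
t = r·√(n−2)/√(1−r²) = -0.811 · 2.236068 / 0.585046 = -3.100

-3.100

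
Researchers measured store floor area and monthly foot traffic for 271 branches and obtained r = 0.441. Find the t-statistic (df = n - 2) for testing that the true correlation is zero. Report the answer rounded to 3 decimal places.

8.059

1 − r² = 1 − 0.194481 = 0.805519;  √(1−r²) = 0.897507
√(n−2) = √269 = 16.401219
t = r·√(n−2)/√(1−r²) = 0.441 · 16.401219 / 0.897507 = 8.059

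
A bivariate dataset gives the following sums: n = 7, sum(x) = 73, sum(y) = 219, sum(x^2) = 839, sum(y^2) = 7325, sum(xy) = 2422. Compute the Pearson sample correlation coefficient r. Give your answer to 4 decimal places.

0.7202

S_xy = nΣxy − ΣxΣy = 7·2422 − 73·219 = 16954 − 15987 = 967
S_xx = nΣx² − (Σx)² = 7·839 − 73² = 5873 − 5329 = 544
S_yy = nΣy² − (Σy)² = 7·7325 − 219² = 51275 − 47961 = 3314
r = S_xy / √(S_xx·S_yy) = 967 / √(544·3314) = 967 / √1802816 = 967 / 1342.6898 = 0.7202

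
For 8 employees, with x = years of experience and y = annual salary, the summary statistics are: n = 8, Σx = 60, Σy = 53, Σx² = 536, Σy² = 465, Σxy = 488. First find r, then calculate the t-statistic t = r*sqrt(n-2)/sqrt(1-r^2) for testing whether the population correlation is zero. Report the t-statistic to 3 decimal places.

5.537

S_xy = nΣxy − ΣxΣy = 8·488 − 60·53 = 3904 − 3180 = 724
S_xx = nΣx² − (Σx)² = 8·536 − 60² = 4288 − 3600 = 688
S_yy = nΣy² − (Σy)² = 8·465 − 53² = 3720 − 2809 = 911
r = S_xy / √(S_xx·S_yy) = 724 / √(688·911) = 724 / √626768 = 724 / 791.6868 = 0.9145
t = r·√(n−2)/√(1−r²) = 0.9145·√6 / √(1−0.836310) = 2.240058 / 0.404586 = 5.537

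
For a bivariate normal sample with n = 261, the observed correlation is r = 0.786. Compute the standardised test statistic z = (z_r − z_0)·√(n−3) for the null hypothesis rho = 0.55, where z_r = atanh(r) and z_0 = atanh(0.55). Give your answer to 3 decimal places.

7.108

Fisher z: atanh(0.786) = 1.060879, atanh(0.55) = 0.618381
z = (z_r − z_0)·√(n−3) = (1.060879 − 0.618381)·√258 = 0.442498 · 16.062378 = 7.108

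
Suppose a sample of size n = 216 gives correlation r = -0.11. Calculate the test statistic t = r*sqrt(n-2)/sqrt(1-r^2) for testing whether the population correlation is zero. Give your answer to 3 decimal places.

t = r·√(n−2) / √(1−r²) with r = -0.11, n = 216
  = -0.11·√214 / √(1 − 0.0121)
  = -0.11·14.628739 / 0.993932
  = -1.609161 / 0.993932 = -1.619

-1.619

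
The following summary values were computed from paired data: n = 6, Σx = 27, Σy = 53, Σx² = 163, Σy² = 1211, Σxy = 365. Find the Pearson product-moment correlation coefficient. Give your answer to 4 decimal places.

0.7205

S_xy = nΣxy − ΣxΣy = 6·365 − 27·53 = 2190 − 1431 = 759
S_xx = nΣx² − (Σx)² = 6·163 − 27² = 978 − 729 = 249
S_yy = nΣy² − (Σy)² = 6·1211 − 53² = 7266 − 2809 = 4457
r = S_xy / √(S_xx·S_yy) = 759 / √(249·4457) = 759 / √1109793 = 759 / 1053.4671 = 0.7205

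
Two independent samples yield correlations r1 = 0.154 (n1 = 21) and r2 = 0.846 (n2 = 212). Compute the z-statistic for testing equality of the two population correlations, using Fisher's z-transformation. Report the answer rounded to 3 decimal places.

-4.424

z1 = atanh(0.154) = 0.155235,  z2 = atanh(0.846) = 1.241912
SE = √(1/(n1−3) + 1/(n2−3)) = √(1/18 + 1/209) = √(0.0555556 + 0.0047847) = √0.0603403 = 0.245643
z = (z1 − z2)/SE = (0.155235 − 1.241912) / 0.245643 = -1.086677 / 0.245643 = -4.424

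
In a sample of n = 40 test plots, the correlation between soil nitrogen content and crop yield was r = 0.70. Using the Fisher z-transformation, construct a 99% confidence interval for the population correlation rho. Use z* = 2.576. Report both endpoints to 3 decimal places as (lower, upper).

Fisher z: z_r = atanh(r) = ½·ln((1+0.70)/(1−0.70)) = 0.867301
SE(z) = 1/√(n−3) = 1/√37 = 0.164399
99% ⇒ z* = 2.576; margin = 2.576·0.164399 = 0.423492
CI on z-scale: (0.443809, 1.290793)
Back-transform: tanh(0.443809) = 0.416797, tanh(1.290793) = 0.859334

(0.417, 0.859)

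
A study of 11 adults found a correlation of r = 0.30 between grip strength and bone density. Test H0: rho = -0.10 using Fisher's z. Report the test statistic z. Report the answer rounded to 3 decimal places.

1.159

Fisher z: atanh(0.30) = 0.309520, atanh(-0.10) = -0.100335
z = (z_r − z_0)·√(n−3) = (0.309520 − (-0.100335))·√8 = 0.409855 · 2.828427 = 1.159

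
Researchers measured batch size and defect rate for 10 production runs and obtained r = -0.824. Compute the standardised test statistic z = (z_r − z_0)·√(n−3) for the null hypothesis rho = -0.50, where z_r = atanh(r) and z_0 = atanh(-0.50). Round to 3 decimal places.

-1.640

Fisher z: atanh(-0.824) = -1.169152, atanh(-0.50) = -0.549306
z = (z_r − z_0)·√(n−3) = (-1.169152 − (-0.549306))·√7 = -0.619846 · 2.645751 = -1.640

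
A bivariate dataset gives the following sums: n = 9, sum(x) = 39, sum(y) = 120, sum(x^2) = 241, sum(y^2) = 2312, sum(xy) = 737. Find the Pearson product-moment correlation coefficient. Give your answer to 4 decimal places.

S_xy = nΣxy − ΣxΣy = 9·737 − 39·120 = 6633 − 4680 = 1953
S_xx = nΣx² − (Σx)² = 9·241 − 39² = 2169 − 1521 = 648
S_yy = nΣy² − (Σy)² = 9·2312 − 120² = 20808 − 14400 = 6408
r = S_xy / √(S_xx·S_yy) = 1953 / √(648·6408) = 1953 / √4152384 = 1953 / 2037.7399 = 0.9584

0.9584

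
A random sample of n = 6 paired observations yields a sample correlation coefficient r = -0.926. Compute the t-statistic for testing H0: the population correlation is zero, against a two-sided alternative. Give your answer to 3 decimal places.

-4.906

t = r·√(n−2) / √(1−r²) with r = -0.926, n = 6
  = -0.926·√4 / √(1 − 0.857476)
  = -0.926·2.000000 / 0.377524
  = -1.852000 / 0.377524 = -4.906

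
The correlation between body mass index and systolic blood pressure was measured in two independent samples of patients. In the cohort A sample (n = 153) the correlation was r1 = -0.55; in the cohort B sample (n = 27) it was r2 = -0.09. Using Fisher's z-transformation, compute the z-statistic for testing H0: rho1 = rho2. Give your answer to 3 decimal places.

z1 = atanh(-0.55) = -0.618381,  z2 = atanh(-0.09) = -0.090244
SE = √(1/(n1−3) + 1/(n2−3)) = √(1/150 + 1/24) = √(0.0066667 + 0.0416667) = √0.0483334 = 0.219849
z = (z1 − z2)/SE = (-0.618381 − (-0.090244)) / 0.219849 = -0.528137 / 0.219849 = -2.402

-2.402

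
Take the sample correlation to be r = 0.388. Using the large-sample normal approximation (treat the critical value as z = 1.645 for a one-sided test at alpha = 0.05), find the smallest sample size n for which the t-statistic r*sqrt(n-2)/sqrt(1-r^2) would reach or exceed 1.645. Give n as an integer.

18

Need r·√(n−2)/√(1−r²) ≥ 1.645
√(n−2) ≥ 1.645·√(1−0.150544) / 0.388 = 1.645·0.921659 / 0.388 = 3.9075
n−2 ≥ 15.2686  ⇒  n ≥ 17.2686
Smallest integer n = 18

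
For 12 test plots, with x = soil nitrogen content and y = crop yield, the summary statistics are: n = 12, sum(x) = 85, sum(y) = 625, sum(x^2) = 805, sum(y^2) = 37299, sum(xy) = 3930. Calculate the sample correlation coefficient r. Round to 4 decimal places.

Numerator: nΣxy − (Σx)(Σy) = 12·3930 − (85)(625) = -5965
Denominator: √[(nΣx²−(Σx)²)(nΣy²−(Σy)²)]
  nΣx²−(Σx)² = 12·805 − 7225 = 2435;  nΣy²−(Σy)² = 12·37299 − 390625 = 56963
  √(2435·56963) = √138704905 = 11777.3047
r = -5965 / 11777.3047 = -0.5065

-0.5065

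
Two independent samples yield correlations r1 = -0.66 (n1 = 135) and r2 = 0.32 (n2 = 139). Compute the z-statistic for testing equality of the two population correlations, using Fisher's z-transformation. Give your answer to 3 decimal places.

-9.203

z1 = atanh(-0.66) = -0.792814,  z2 = atanh(0.32) = 0.331647
SE = √(1/(n1−3) + 1/(n2−3)) = √(1/132 + 1/136) = √(0.0075758 + 0.0073529) = √0.0149287 = 0.122183
z = (z1 − z2)/SE = (-0.792814 − 0.331647) / 0.122183 = -1.124461 / 0.122183 = -9.203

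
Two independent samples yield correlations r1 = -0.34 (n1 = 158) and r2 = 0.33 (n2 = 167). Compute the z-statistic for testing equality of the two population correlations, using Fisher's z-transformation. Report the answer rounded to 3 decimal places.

Fisher z-transforms: z1 = atanh(-0.34) = -0.354093, z2 = atanh(0.33) = 0.342828; difference d = -0.696921
Var(d) = 1/155 + 1/164 = 0.0064516 + 0.0060976 = 0.0125492
z = d/√Var(d) = -0.696921 / √0.0125492 = -0.696921 / 0.112023 = -6.221

-6.221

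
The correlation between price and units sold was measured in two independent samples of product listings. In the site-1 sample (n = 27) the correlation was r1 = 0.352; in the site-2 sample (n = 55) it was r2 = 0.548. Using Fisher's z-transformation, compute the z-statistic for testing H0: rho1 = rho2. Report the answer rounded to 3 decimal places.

-1.004

Fisher z-transforms: z1 = atanh(0.352) = 0.367725, z2 = atanh(0.548) = 0.615518; difference d = -0.247793
Var(d) = 1/24 + 1/52 = 0.0416667 + 0.0192308 = 0.0608975
z = d/√Var(d) = -0.247793 / √0.0608975 = -0.247793 / 0.246774 = -1.004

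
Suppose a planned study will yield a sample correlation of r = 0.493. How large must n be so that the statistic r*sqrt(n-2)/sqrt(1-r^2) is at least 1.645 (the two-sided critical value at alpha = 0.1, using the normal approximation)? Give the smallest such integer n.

11

r√(n−2)/√(1−r²) ≥ 1.645  ⇔  n−2 ≥ (1.645)²·(1−r²)/r²
(1−r²)/r² = (1−0.243049)/0.243049 = 3.1144
n ≥ 2 + 2.706025·3.1144 = 2 + 8.4276 = 10.4276
⌈10.4276⌉ = 11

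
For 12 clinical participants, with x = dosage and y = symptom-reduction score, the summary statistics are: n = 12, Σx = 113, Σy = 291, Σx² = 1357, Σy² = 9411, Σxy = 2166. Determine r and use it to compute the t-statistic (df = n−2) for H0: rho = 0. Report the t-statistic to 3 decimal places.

S_xy = nΣxy − ΣxΣy = 12·2166 − 113·291 = 25992 − 32883 = -6891
S_xx = nΣx² − (Σx)² = 12·1357 − 113² = 16284 − 12769 = 3515
S_yy = nΣy² − (Σy)² = 12·9411 − 291² = 112932 − 84681 = 28251
r = S_xy / √(S_xx·S_yy) = -6891 / √(3515·28251) = -6891 / √99302265 = -6891 / 9965.0522 = -0.6915
t = r·√(n−2)/√(1−r²) = -0.6915·√10 / √(1−0.478172) = -2.186715 / 0.722377 = -3.027

-3.027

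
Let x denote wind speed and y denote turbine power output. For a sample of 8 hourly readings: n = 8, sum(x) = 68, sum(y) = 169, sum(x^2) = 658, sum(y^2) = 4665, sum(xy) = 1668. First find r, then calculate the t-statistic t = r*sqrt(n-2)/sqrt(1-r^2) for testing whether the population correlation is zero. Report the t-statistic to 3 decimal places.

3.075

S_xy = nΣxy − ΣxΣy = 8·1668 − 68·169 = 13344 − 11492 = 1852
S_xx = nΣx² − (Σx)² = 8·658 − 68² = 5264 − 4624 = 640
S_yy = nΣy² − (Σy)² = 8·4665 − 169² = 37320 − 28561 = 8759
r = S_xy / √(S_xx·S_yy) = 1852 / √(640·8759) = 1852 / √5605760 = 1852 / 2367.6486 = 0.7822
t = r·√(n−2)/√(1−r²) = 0.7822·√6 / √(1−0.611837) = 1.915991 / 0.623027 = 3.075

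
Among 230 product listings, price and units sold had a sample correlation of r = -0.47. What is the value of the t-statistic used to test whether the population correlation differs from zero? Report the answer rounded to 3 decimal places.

-8.040

t = r·√(n−2) / √(1−r²) with r = -0.47, n = 230
  = -0.47·√228 / √(1 − 0.2209)
  = -0.47·15.099669 / 0.882666
  = -7.096844 / 0.882666 = -8.040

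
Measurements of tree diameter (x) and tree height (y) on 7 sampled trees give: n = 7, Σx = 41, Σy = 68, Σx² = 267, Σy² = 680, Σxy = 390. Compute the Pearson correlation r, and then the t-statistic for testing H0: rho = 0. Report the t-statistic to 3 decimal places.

-0.870

Numerator: nΣxy − (Σx)(Σy) = 7·390 − (41)(68) = -58
Denominator: √[(nΣx²−(Σx)²)(nΣy²−(Σy)²)]
  nΣx²−(Σx)² = 7·267 − 1681 = 188;  nΣy²−(Σy)² = 7·680 − 4624 = 136
  √(188·136) = √25568 = 159.9000
r = -58 / 159.9000 = -0.3627
t = r·√(n−2)/√(1−r²) = -0.3627·√5 / √(1−0.131551) = -0.811022 / 0.931906 = -0.870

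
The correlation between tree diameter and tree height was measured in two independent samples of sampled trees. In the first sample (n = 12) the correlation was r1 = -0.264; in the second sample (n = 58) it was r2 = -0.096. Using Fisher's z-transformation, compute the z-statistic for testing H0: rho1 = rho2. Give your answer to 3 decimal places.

Fisher z-transforms: z1 = atanh(-0.264) = -0.270403, z2 = atanh(-0.096) = -0.096297; difference d = -0.174106
Var(d) = 1/9 + 1/55 = 0.1111111 + 0.0181818 = 0.1292929
z = d/√Var(d) = -0.174106 / √0.1292929 = -0.174106 / 0.359573 = -0.484

-0.484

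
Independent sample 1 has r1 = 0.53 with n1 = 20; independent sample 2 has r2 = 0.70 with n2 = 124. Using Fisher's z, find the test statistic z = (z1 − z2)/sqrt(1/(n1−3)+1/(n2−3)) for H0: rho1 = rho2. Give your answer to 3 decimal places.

Fisher z-transforms: z1 = atanh(0.53) = 0.590145, z2 = atanh(0.70) = 0.867301; difference d = -0.277156
Var(d) = 1/17 + 1/121 = 0.0588235 + 0.0082645 = 0.0670880
z = d/√Var(d) = -0.277156 / √0.0670880 = -0.277156 / 0.259014 = -1.070

-1.070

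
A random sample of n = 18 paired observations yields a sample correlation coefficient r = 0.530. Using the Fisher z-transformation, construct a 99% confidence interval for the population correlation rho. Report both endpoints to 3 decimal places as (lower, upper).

Fisher z: z_r = atanh(r) = ½·ln((1+0.530)/(1−0.530)) = 0.590145
SE(z) = 1/√(n−3) = 1/√15 = 0.258199
99% ⇒ z* = 2.576; margin = 2.576·0.258199 = 0.665121
CI on z-scale: (-0.074976, 1.255266)
Back-transform: tanh(-0.074976) = -0.074836, tanh(1.255266) = 0.849754

(-0.075, 0.850)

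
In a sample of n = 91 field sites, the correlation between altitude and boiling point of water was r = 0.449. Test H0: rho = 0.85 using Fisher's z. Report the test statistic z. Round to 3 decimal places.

z_r = atanh(0.449) = 0.483447,  z_0 = atanh(0.85) = 1.256153
SE = 1/√(n−3) = 1/√88 = 0.106600
z = (z_r − z_0)/SE = (0.483447 − 1.256153) / 0.106600 = -0.772706 / 0.106600 = -7.249

-7.249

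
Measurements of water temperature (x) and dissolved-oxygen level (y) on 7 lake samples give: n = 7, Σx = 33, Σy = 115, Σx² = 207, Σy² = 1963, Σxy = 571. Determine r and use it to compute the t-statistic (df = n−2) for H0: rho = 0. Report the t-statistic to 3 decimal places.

S_xy = nΣxy − ΣxΣy = 7·571 − 33·115 = 3997 − 3795 = 202
S_xx = nΣx² − (Σx)² = 7·207 − 33² = 1449 − 1089 = 360
S_yy = nΣy² − (Σy)² = 7·1963 − 115² = 13741 − 13225 = 516
r = S_xy / √(S_xx·S_yy) = 202 / √(360·516) = 202 / √185760 = 202 / 430.9988 = 0.4687
t = r·√(n−2)/√(1−r²) = 0.4687·√5 / √(1−0.219680) = 1.048045 / 0.883357 = 1.186

1.186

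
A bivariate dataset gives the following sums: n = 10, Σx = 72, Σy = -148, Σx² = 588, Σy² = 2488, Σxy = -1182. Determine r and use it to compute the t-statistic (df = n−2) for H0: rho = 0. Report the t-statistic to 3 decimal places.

Numerator: nΣxy − (Σx)(Σy) = 10·(-1182) − (72)(-148) = -1164
Denominator: √[(nΣx²−(Σx)²)(nΣy²−(Σy)²)]
  nΣx²−(Σx)² = 10·588 − 5184 = 696;  nΣy²−(Σy)² = 10·2488 − 21904 = 2976
  √(696·2976) = √2071296 = 1439.1998
r = -1164 / 1439.1998 = -0.8088
t = r·√(n−2)/√(1−r²) = -0.8088·√8 / √(1−0.654157) = -2.287632 / 0.588084 = -3.890

-3.890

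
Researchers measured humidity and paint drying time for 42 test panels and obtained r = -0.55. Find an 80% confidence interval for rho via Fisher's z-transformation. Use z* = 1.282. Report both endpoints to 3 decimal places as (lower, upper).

z_r = atanh(-0.55) = -0.618381;  SE = 1/√(n−3) = 1/√39 = 0.160128
z-limits: -0.618381 ± 1.282·0.160128 = -0.618381 ± 0.205284 = [-0.823665, -0.413097]
ρ-limits: (tanh -0.823665, tanh -0.413097) = (-0.677, -0.391)

(-0.677, -0.391)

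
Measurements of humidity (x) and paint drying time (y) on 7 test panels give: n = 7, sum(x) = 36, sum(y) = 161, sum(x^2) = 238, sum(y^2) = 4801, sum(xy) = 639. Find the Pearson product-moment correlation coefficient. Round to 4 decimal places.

S_xy = nΣxy − ΣxΣy = 7·639 − 36·161 = 4473 − 5796 = -1323
S_xx = nΣx² − (Σx)² = 7·238 − 36² = 1666 − 1296 = 370
S_yy = nΣy² − (Σy)² = 7·4801 − 161² = 33607 − 25921 = 7686
r = S_xy / √(S_xx·S_yy) = -1323 / √(370·7686) = -1323 / √2843820 = -1323 / 1686.3630 = -0.7845

-0.7845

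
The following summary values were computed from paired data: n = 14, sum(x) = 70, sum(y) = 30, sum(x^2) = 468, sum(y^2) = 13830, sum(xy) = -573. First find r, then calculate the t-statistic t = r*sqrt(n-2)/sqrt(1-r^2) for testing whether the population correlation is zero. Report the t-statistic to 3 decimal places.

Numerator: nΣxy − (Σx)(Σy) = 14·(-573) − (70)(30) = -10122
Denominator: √[(nΣx²−(Σx)²)(nΣy²−(Σy)²)]
  nΣx²−(Σx)² = 14·468 − 4900 = 1652;  nΣy²−(Σy)² = 14·13830 − 900 = 192720
  √(1652·192720) = √318373440 = 17843.0222
r = -10122 / 17843.0222 = -0.5673
t = r·√(n−2)/√(1−r²) = -0.5673·√12 / √(1−0.321829) = -1.965185 / 0.823511 = -2.386

-2.386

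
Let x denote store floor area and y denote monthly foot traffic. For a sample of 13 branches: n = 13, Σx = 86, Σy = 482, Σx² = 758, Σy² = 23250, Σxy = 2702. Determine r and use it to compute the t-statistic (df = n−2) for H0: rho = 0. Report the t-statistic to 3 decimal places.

-1.827

Numerator: nΣxy − (Σx)(Σy) = 13·2702 − (86)(482) = -6326
Denominator: √[(nΣx²−(Σx)²)(nΣy²−(Σy)²)]
  nΣx²−(Σx)² = 13·758 − 7396 = 2458;  nΣy²−(Σy)² = 13·23250 − 232324 = 69926
  √(2458·69926) = √171878108 = 13110.2291
r = -6326 / 13110.2291 = -0.4825
t = r·√(n−2)/√(1−r²) = -0.4825·√11 / √(1−0.232806) = -1.600271 / 0.875896 = -1.827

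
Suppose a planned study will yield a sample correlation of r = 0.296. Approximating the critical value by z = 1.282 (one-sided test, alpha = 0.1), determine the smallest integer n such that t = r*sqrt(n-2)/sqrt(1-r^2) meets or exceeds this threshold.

Need r·√(n−2)/√(1−r²) ≥ 1.282
√(n−2) ≥ 1.282·√(1−0.087616) / 0.296 = 1.282·0.955188 / 0.296 = 4.1370
n−2 ≥ 17.1148  ⇒  n ≥ 19.1148
Smallest integer n = 20

20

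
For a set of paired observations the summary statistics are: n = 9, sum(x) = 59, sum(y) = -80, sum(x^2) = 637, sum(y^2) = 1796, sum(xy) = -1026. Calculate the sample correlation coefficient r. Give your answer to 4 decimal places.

Numerator: nΣxy − (Σx)(Σy) = 9·(-1026) − (59)(-80) = -4514
Denominator: √[(nΣx²−(Σx)²)(nΣy²−(Σy)²)]
  nΣx²−(Σx)² = 9·637 − 3481 = 2252;  nΣy²−(Σy)² = 9·1796 − 6400 = 9764
  √(2252·9764) = √21988528 = 4689.1927
r = -4514 / 4689.1927 = -0.9626

-0.9626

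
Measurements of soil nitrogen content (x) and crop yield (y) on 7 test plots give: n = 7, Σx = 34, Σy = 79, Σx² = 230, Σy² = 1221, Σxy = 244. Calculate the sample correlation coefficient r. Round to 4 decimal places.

-0.9558

S_xy = nΣxy − ΣxΣy = 7·244 − 34·79 = 1708 − 2686 = -978
S_xx = nΣx² − (Σx)² = 7·230 − 34² = 1610 − 1156 = 454
S_yy = nΣy² − (Σy)² = 7·1221 − 79² = 8547 − 6241 = 2306
r = S_xy / √(S_xx·S_yy) = -978 / √(454·2306) = -978 / √1046924 = -978 / 1023.1930 = -0.9558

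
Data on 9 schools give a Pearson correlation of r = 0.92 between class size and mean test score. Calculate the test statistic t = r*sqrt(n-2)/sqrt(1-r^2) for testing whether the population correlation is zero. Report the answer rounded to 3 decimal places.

6.211

1 − r² = 1 − 0.8464 = 0.1536;  √(1−r²) = 0.391918
√(n−2) = √7 = 2.645751
t = r·√(n−2)/√(1−r²) = 0.92 · 2.645751 / 0.391918 = 6.211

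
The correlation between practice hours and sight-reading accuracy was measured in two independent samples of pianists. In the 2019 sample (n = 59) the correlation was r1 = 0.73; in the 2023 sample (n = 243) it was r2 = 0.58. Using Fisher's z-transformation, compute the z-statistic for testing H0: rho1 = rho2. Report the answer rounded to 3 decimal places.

Fisher z-transforms: z1 = atanh(0.73) = 0.928727, z2 = atanh(0.58) = 0.662463; difference d = 0.266264
Var(d) = 1/56 + 1/240 = 0.0178571 + 0.0041667 = 0.0220238
z = d/√Var(d) = 0.266264 / √0.0220238 = 0.266264 / 0.148404 = 1.794

1.794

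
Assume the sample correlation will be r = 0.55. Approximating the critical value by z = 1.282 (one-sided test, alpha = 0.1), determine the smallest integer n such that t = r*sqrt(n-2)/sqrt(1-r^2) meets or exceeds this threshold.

r√(n−2)/√(1−r²) ≥ 1.282  ⇔  n−2 ≥ (1.282)²·(1−r²)/r²
(1−r²)/r² = (1−0.3025)/0.3025 = 2.3058
n ≥ 2 + 1.643524·2.3058 = 2 + 3.7896 = 5.7896
⌈5.7896⌉ = 6

6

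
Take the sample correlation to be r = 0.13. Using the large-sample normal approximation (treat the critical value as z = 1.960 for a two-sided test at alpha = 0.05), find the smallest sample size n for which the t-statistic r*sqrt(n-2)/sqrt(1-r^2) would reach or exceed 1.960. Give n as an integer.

Need r·√(n−2)/√(1−r²) ≥ 1.960
√(n−2) ≥ 1.960·√(1−0.0169) / 0.13 = 1.960·0.991514 / 0.13 = 14.9490
n−2 ≥ 223.4726  ⇒  n ≥ 225.4726
Smallest integer n = 226

226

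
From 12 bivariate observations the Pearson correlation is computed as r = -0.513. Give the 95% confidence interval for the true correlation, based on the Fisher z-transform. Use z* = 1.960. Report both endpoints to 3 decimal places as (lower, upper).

(-0.840, 0.086)

Fisher z: z_r = atanh(r) = ½·ln((1+(-0.513))/(1−(-0.513))) = -0.566793
SE(z) = 1/√(n−3) = 1/√9 = 0.333333
95% ⇒ z* = 1.960; margin = 1.960·0.333333 = 0.653333
CI on z-scale: (-1.220126, 0.086540)
Back-transform: tanh(-1.220126) = -0.839691, tanh(0.086540) = 0.086325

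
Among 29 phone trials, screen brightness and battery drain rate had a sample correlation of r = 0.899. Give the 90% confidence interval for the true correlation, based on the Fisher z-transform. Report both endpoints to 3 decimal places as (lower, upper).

z_r = atanh(0.899) = 1.466981;  SE = 1/√(n−3) = 1/√26 = 0.196116
z-limits: 1.466981 ± 1.645·0.196116 = 1.466981 ± 0.322611 = [1.144370, 1.789592]
ρ-limits: (tanh 1.144370, tanh 1.789592) = (0.816, 0.946)

(0.816, 0.946)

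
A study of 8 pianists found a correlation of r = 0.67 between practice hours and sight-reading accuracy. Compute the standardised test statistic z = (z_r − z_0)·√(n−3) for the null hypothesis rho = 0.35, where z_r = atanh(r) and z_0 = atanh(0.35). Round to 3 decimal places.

Fisher z: atanh(0.67) = 0.810743, atanh(0.35) = 0.365444
z = (z_r − z_0)·√(n−3) = (0.810743 − 0.365444)·√5 = 0.445299 · 2.236068 = 0.996

0.996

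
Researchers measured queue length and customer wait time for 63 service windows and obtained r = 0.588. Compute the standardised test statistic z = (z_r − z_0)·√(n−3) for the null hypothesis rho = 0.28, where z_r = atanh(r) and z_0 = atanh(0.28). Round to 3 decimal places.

Fisher z: atanh(0.588) = 0.674604, atanh(0.28) = 0.287682
z = (z_r − z_0)·√(n−3) = (0.674604 − 0.287682)·√60 = 0.386922 · 7.745967 = 2.997

2.997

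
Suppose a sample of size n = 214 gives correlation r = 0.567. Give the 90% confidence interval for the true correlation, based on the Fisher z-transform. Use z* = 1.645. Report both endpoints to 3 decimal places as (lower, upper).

z_r = atanh(0.567) = 0.643090;  SE = 1/√(n−3) = 1/√211 = 0.068843
z-limits: 0.643090 ± 1.645·0.068843 = 0.643090 ± 0.113247 = [0.529843, 0.756337]
ρ-limits: (tanh 0.529843, tanh 0.756337) = (0.485, 0.639)

(0.485, 0.639)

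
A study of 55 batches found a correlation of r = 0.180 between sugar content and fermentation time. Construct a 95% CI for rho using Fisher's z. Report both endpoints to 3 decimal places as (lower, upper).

(-0.090, 0.425)

Fisher z: z_r = atanh(r) = ½·ln((1+0.180)/(1−0.180)) = 0.181983
SE(z) = 1/√(n−3) = 1/√52 = 0.138675
95% ⇒ z* = 1.960; margin = 1.960·0.138675 = 0.271803
CI on z-scale: (-0.089820, 0.453786)
Back-transform: tanh(-0.089820) = -0.089579, tanh(0.453786) = 0.425006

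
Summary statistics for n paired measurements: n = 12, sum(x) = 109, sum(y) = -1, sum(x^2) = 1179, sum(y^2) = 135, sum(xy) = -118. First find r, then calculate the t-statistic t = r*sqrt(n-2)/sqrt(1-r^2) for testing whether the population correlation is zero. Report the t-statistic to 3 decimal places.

S_xy = nΣxy − ΣxΣy = 12·(-118) − 109·(-1) = -1416 − (-109) = -1307
S_xx = nΣx² − (Σx)² = 12·1179 − 109² = 14148 − 11881 = 2267
S_yy = nΣy² − (Σy)² = 12·135 − (-1)² = 1620 − 1 = 1619
r = S_xy / √(S_xx·S_yy) = -1307 / √(2267·1619) = -1307 / √3670273 = -1307 / 1915.7957 = -0.6822
t = r·√(n−2)/√(1−r²) = -0.6822·√10 / √(1−0.465397) = -2.157306 / 0.731166 = -2.951

-2.951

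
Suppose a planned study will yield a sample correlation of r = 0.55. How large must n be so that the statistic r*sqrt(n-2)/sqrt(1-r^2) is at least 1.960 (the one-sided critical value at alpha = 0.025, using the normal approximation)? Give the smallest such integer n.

Need r·√(n−2)/√(1−r²) ≥ 1.960
√(n−2) ≥ 1.960·√(1−0.3025) / 0.55 = 1.960·0.835165 / 0.55 = 2.9762
n−2 ≥ 8.8578  ⇒  n ≥ 10.8578
Smallest integer n = 11

11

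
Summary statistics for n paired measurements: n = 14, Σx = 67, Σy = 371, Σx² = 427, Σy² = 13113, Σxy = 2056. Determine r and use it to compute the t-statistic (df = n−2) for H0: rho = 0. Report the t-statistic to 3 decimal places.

1.869

S_xy = nΣxy − ΣxΣy = 14·2056 − 67·371 = 28784 − 24857 = 3927
S_xx = nΣx² − (Σx)² = 14·427 − 67² = 5978 − 4489 = 1489
S_yy = nΣy² − (Σy)² = 14·13113 − 371² = 183582 − 137641 = 45941
r = S_xy / √(S_xx·S_yy) = 3927 / √(1489·45941) = 3927 / √68406149 = 3927 / 8270.8010 = 0.4748
t = r·√(n−2)/√(1−r²) = 0.4748·√12 / √(1−0.225435) = 1.644755 / 0.880094 = 1.869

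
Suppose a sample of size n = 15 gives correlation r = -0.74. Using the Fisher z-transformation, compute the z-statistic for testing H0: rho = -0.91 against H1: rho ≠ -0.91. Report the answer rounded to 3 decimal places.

1.999

Fisher z: atanh(-0.74) = -0.950479, atanh(-0.91) = -1.527524
z = (z_r − z_0)·√(n−3) = (-0.950479 − (-1.527524))·√12 = 0.577045 · 3.464102 = 1.999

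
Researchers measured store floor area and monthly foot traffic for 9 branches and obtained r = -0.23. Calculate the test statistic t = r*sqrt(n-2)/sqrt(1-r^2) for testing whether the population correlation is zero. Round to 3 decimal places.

1 − r² = 1 − 0.0529 = 0.9471;  √(1−r²) = 0.973191
√(n−2) = √7 = 2.645751
t = r·√(n−2)/√(1−r²) = -0.23 · 2.645751 / 0.973191 = -0.625

-0.625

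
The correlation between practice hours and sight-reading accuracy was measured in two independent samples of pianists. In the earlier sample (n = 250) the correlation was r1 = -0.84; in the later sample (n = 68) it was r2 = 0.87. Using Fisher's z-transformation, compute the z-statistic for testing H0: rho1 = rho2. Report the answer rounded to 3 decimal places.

-18.323

Fisher z-transforms: z1 = atanh(-0.84) = -1.221174, z2 = atanh(0.87) = 1.333080; difference d = -2.554254
Var(d) = 1/247 + 1/65 = 0.0040486 + 0.0153846 = 0.0194332
z = d/√Var(d) = -2.554254 / √0.0194332 = -2.554254 / 0.139403 = -18.323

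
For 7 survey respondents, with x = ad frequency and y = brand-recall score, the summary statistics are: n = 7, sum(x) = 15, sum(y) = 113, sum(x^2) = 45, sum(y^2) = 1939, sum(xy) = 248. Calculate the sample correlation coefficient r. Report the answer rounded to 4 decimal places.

0.1524

Numerator: nΣxy − (Σx)(Σy) = 7·248 − (15)(113) = 41
Denominator: √[(nΣx²−(Σx)²)(nΣy²−(Σy)²)]
  nΣx²−(Σx)² = 7·45 − 225 = 90;  nΣy²−(Σy)² = 7·1939 − 12769 = 804
  √(90·804) = √72360 = 268.9981
r = 41 / 268.9981 = 0.1524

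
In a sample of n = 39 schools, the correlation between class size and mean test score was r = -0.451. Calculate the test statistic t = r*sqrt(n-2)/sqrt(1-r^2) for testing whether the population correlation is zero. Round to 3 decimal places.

1 − r² = 1 − 0.203401 = 0.796599;  √(1−r²) = 0.892524
√(n−2) = √37 = 6.082763
t = r·√(n−2)/√(1−r²) = -0.451 · 6.082763 / 0.892524 = -3.074

-3.074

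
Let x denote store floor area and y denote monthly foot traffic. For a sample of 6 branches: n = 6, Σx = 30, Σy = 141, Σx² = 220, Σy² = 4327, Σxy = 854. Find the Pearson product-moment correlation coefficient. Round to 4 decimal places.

0.5594

S_xy = nΣxy − ΣxΣy = 6·854 − 30·141 = 5124 − 4230 = 894
S_xx = nΣx² − (Σx)² = 6·220 − 30² = 1320 − 900 = 420
S_yy = nΣy² − (Σy)² = 6·4327 − 141² = 25962 − 19881 = 6081
r = S_xy / √(S_xx·S_yy) = 894 / √(420·6081) = 894 / √2554020 = 894 / 1598.1302 = 0.5594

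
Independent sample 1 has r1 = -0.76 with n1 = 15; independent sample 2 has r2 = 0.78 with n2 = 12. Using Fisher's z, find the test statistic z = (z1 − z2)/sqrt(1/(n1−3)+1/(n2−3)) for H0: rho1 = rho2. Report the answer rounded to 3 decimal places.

-4.630

Fisher z-transforms: z1 = atanh(-0.76) = -0.996215, z2 = atanh(0.78) = 1.045371; difference d = -2.041586
Var(d) = 1/12 + 1/9 = 0.0833333 + 0.1111111 = 0.1944444
z = d/√Var(d) = -2.041586 / √0.1944444 = -2.041586 / 0.440959 = -4.630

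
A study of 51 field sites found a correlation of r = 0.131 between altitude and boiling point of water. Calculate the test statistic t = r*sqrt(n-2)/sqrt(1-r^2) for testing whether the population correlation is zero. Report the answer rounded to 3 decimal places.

0.925

1 − r² = 1 − 0.017161 = 0.982839;  √(1−r²) = 0.991382
√(n−2) = √49 = 7.000000
t = r·√(n−2)/√(1−r²) = 0.131 · 7.000000 / 0.991382 = 0.925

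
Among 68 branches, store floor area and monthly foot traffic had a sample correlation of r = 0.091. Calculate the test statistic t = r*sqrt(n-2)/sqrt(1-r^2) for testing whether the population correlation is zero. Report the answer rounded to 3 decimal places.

t = r·√(n−2) / √(1−r²) with r = 0.091, n = 68
  = 0.091·√66 / √(1 − 0.008281)
  = 0.091·8.124038 / 0.995851
  = 0.739287 / 0.995851 = 0.742

0.742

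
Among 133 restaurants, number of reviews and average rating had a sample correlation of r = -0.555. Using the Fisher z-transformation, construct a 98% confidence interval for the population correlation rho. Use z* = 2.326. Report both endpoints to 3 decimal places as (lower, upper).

(-0.680, -0.398)

Fisher z: z_r = atanh(r) = ½·ln((1+(-0.555))/(1−(-0.555))) = -0.625578
SE(z) = 1/√(n−3) = 1/√130 = 0.087706
98% ⇒ z* = 2.326; margin = 2.326·0.087706 = 0.204004
CI on z-scale: (-0.829582, -0.421574)
Back-transform: tanh(-0.829582) = -0.680251, tanh(-0.421574) = -0.398256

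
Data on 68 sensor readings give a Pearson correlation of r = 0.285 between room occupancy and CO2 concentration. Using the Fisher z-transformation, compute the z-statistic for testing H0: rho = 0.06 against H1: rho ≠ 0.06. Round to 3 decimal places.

Fisher z: atanh(0.285) = 0.293116, atanh(0.06) = 0.060072
z = (z_r − z_0)·√(n−3) = (0.293116 − 0.060072)·√65 = 0.233044 · 8.062258 = 1.879

1.879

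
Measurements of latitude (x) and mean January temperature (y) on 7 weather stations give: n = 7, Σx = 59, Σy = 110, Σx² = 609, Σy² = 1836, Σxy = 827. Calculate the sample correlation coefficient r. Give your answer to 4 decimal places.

-0.9141

S_xy = nΣxy − ΣxΣy = 7·827 − 59·110 = 5789 − 6490 = -701
S_xx = nΣx² − (Σx)² = 7·609 − 59² = 4263 − 3481 = 782
S_yy = nΣy² − (Σy)² = 7·1836 − 110² = 12852 − 12100 = 752
r = S_xy / √(S_xx·S_yy) = -701 / √(782·752) = -701 / √588064 = -701 / 766.8533 = -0.9141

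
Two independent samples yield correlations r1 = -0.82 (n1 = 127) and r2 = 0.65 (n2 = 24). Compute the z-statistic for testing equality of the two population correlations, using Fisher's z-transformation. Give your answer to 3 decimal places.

z1 = atanh(-0.82) = -1.156817,  z2 = atanh(0.65) = 0.775299
SE = √(1/(n1−3) + 1/(n2−3)) = √(1/124 + 1/21) = √(0.0080645 + 0.0476190) = √0.0556835 = 0.235974
z = (z1 − z2)/SE = (-1.156817 − 0.775299) / 0.235974 = -1.932116 / 0.235974 = -8.188

-8.188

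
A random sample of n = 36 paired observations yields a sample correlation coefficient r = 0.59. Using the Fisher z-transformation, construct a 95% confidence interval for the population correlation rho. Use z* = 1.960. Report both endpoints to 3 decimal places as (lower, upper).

z_r = atanh(0.59) = 0.677666;  SE = 1/√(n−3) = 1/√33 = 0.174078
z-limits: 0.677666 ± 1.960·0.174078 = 0.677666 ± 0.341193 = [0.336473, 1.018859]
ρ-limits: (tanh 0.336473, tanh 1.018859) = (0.324, 0.769)

(0.324, 0.769)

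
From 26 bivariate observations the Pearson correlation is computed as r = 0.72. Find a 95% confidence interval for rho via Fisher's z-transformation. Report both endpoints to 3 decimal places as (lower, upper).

(0.461, 0.866)

Fisher z: z_r = atanh(r) = ½·ln((1+0.72)/(1−0.72)) = 0.907645
SE(z) = 1/√(n−3) = 1/√23 = 0.208514
95% ⇒ z* = 1.960; margin = 1.960·0.208514 = 0.408687
CI on z-scale: (0.498958, 1.316332)
Back-transform: tanh(0.498958) = 0.461297, tanh(1.316332) = 0.865869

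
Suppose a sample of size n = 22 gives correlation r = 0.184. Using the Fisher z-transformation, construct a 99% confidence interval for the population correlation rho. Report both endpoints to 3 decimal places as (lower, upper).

(-0.384, 0.651)

Fisher z: z_r = atanh(r) = ½·ln((1+0.184)/(1−0.184)) = 0.186120
SE(z) = 1/√(n−3) = 1/√19 = 0.229416
99% ⇒ z* = 2.576; margin = 2.576·0.229416 = 0.590976
CI on z-scale: (-0.404856, 0.777096)
Back-transform: tanh(-0.404856) = -0.384096, tanh(0.777096) = 0.651037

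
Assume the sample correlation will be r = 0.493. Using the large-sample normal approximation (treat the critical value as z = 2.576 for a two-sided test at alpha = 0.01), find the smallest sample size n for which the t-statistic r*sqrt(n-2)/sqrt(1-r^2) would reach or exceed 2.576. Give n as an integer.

Need r·√(n−2)/√(1−r²) ≥ 2.576
√(n−2) ≥ 2.576·√(1−0.243049) / 0.493 = 2.576·0.870029 / 0.493 = 4.5460
n−2 ≥ 20.6661  ⇒  n ≥ 22.6661
Smallest integer n = 23

23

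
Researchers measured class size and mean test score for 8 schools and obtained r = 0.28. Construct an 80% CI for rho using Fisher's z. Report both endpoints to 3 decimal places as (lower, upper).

Fisher z: z_r = atanh(r) = ½·ln((1+0.28)/(1−0.28)) = 0.287682
SE(z) = 1/√(n−3) = 1/√5 = 0.447214
80% ⇒ z* = 1.282; margin = 1.282·0.447214 = 0.573328
CI on z-scale: (-0.285646, 0.861010)
Back-transform: tanh(-0.285646) = -0.278122, tanh(0.861010) = 0.696778

(-0.278, 0.697)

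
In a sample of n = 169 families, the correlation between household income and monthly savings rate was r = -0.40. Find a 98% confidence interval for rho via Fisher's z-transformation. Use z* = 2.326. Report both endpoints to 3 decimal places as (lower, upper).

(-0.540, -0.238)

Fisher z: z_r = atanh(r) = ½·ln((1+(-0.40))/(1−(-0.40))) = -0.423649
SE(z) = 1/√(n−3) = 1/√166 = 0.077615
98% ⇒ z* = 2.326; margin = 2.326·0.077615 = 0.180532
CI on z-scale: (-0.604181, -0.243117)
Back-transform: tanh(-0.604181) = -0.540018, tanh(-0.243117) = -0.238438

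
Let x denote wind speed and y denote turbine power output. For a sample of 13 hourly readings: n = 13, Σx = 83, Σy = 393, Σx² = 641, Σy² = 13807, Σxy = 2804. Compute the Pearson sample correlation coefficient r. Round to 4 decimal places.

0.6374

Numerator: nΣxy − (Σx)(Σy) = 13·2804 − (83)(393) = 3833
Denominator: √[(nΣx²−(Σx)²)(nΣy²−(Σy)²)]
  nΣx²−(Σx)² = 13·641 − 6889 = 1444;  nΣy²−(Σy)² = 13·13807 − 154449 = 25042
  √(1444·25042) = √36160648 = 6013.3724
r = 3833 / 6013.3724 = 0.6374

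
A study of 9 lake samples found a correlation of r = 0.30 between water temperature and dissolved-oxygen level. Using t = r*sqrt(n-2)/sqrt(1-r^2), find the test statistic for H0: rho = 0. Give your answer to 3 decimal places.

0.832

1 − r² = 1 − 0.0900 = 0.9100;  √(1−r²) = 0.953939
√(n−2) = √7 = 2.645751
t = r·√(n−2)/√(1−r²) = 0.30 · 2.645751 / 0.953939 = 0.832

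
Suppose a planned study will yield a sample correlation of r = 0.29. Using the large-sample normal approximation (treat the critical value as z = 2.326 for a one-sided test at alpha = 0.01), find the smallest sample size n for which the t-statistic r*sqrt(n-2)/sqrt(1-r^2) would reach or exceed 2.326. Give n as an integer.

61

r√(n−2)/√(1−r²) ≥ 2.326  ⇔  n−2 ≥ (2.326)²·(1−r²)/r²
(1−r²)/r² = (1−0.0841)/0.0841 = 10.8906
n ≥ 2 + 5.410276·10.8906 = 2 + 58.9212 = 60.9212
⌈60.9212⌉ = 61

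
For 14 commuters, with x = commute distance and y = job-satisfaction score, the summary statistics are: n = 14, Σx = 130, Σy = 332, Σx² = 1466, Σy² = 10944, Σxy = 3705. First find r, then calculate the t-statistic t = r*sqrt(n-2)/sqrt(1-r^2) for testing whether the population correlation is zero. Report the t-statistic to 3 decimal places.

3.375

Numerator: nΣxy − (Σx)(Σy) = 14·3705 − (130)(332) = 8710
Denominator: √[(nΣx²−(Σx)²)(nΣy²−(Σy)²)]
  nΣx²−(Σx)² = 14·1466 − 16900 = 3624;  nΣy²−(Σy)² = 14·10944 − 110224 = 42992
  √(3624·42992) = √155803008 = 12482.1075
r = 8710 / 12482.1075 = 0.6978
t = r·√(n−2)/√(1−r²) = 0.6978·√12 / √(1−0.486925) = 2.417250 / 0.716293 = 3.375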